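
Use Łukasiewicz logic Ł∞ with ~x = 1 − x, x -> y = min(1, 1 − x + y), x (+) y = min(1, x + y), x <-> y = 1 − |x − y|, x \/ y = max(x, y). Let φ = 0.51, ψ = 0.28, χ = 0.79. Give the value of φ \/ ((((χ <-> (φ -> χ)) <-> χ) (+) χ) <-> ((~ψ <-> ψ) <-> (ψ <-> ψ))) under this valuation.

0.56

φ -> χ = min(1, 1 − 0.51 + 0.79) = min(1, 1.28) = 1.00
χ <-> (φ -> χ) = 1 − |0.79 − 1.00| = 1 − 0.21 = 0.79
(χ <-> (φ -> χ)) <-> χ = 1 − |0.79 − 0.79| = 1 − 0.00 = 1.00
((χ <-> (φ -> χ)) <-> χ) (+) χ = min(1, 1.00 + 0.79) = min(1, 1.79) = 1.00
~ψ = 1 − 0.28 = 0.72
~ψ <-> ψ = 1 − |0.72 − 0.28| = 1 − 0.44 = 0.56
ψ <-> ψ = 1 − |0.28 − 0.28| = 1 − 0.00 = 1.00
(~ψ <-> ψ) <-> (ψ <-> ψ) = 1 − |0.56 − 1.00| = 1 − 0.44 = 0.56
(((χ <-> (φ -> χ)) <-> χ) (+) χ) <-> ((~ψ <-> ψ) <-> (ψ <-> ψ)) = 1 − |1.00 − 0.56| = 1 − 0.44 = 0.56
φ \/ ((((χ <-> (φ -> χ)) <-> χ) (+) χ) <-> ((~ψ <-> ψ) <-> (ψ <-> ψ))) = max(0.51, 0.56) = 0.56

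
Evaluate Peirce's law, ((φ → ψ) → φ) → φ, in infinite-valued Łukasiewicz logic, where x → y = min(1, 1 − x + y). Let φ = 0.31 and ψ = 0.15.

φ → ψ = min(1, 1 − 0.31 + 0.15) = min(1, 0.84) = 0.84
(φ → ψ) → φ = min(1, 1 − 0.84 + 0.31) = min(1, 0.47) = 0.47
((φ → ψ) → φ) → φ = min(1, 1 − 0.47 + 0.31) = min(1, 0.84) = 0.84
(The value 0.84 < 1 shows this instance is not satisfied; not a Ł∞-tautology in general.)

0.84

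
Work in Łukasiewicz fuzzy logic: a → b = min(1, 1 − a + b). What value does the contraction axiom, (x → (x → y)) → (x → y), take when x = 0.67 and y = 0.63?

0.96

x → y = min(1, 1 − 0.67 + 0.63) = min(1, 0.96) = 0.96
x → (x → y) = min(1, 1 − 0.67 + 0.96) = min(1, 1.29) = 1.00
(x → (x → y)) → (x → y) = min(1, 1 − 1.00 + 0.96) = min(1, 0.96) = 0.96
(The value 0.96 < 1 shows this instance is not satisfied; fails in Ł∞ (the t-norm is not idempotent).)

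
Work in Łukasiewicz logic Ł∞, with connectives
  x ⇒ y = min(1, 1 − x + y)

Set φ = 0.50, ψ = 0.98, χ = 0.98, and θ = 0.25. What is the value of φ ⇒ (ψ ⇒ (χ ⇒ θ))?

χ ⇒ θ = min(1, 1 − 0.98 + 0.25) = min(1, 0.27) = 0.27
ψ ⇒ (χ ⇒ θ) = min(1, 1 − 0.98 + 0.27) = min(1, 0.29) = 0.29
φ ⇒ (ψ ⇒ (χ ⇒ θ)) = min(1, 1 − 0.50 + 0.29) = min(1, 0.79) = 0.79

0.79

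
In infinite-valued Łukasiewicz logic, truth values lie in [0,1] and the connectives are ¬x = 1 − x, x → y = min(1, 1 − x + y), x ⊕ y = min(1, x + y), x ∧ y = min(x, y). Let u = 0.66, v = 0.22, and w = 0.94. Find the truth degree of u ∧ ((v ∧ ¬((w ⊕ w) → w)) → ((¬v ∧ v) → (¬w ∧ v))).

w ⊕ w = min(1, 0.94 + 0.94) = min(1, 1.88) = 1.00
(w ⊕ w) → w = min(1, 1 − 1.00 + 0.94) = min(1, 0.94) = 0.94
¬((w ⊕ w) → w) = 1 − 0.94 = 0.06
v ∧ ¬((w ⊕ w) → w) = min(0.22, 0.06) = 0.06
¬v = 1 − 0.22 = 0.78
¬v ∧ v = min(0.78, 0.22) = 0.22
¬w = 1 − 0.94 = 0.06
¬w ∧ v = min(0.06, 0.22) = 0.06
(¬v ∧ v) → (¬w ∧ v) = min(1, 1 − 0.22 + 0.06) = min(1, 0.84) = 0.84
(v ∧ ¬((w ⊕ w) → w)) → ((¬v ∧ v) → (¬w ∧ v)) = min(1, 1 − 0.06 + 0.84) = min(1, 1.78) = 1.00
u ∧ ((v ∧ ¬((w ⊕ w) → w)) → ((¬v ∧ v) → (¬w ∧ v))) = min(0.66, 1.00) = 0.66

0.66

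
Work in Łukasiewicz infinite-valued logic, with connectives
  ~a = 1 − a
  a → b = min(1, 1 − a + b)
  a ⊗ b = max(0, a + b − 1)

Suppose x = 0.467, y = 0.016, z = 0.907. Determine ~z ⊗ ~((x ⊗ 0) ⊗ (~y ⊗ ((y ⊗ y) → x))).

0.093

~z = 1 − 0.907 = 0.093
x ⊗ 0 = max(0, 0.467 + 0.000 − 1) = max(0, -0.533) = 0.000
~y = 1 − 0.016 = 0.984
y ⊗ y = max(0, 0.016 + 0.016 − 1) = max(0, -0.968) = 0.000
(y ⊗ y) → x = min(1, 1 − 0.000 + 0.467) = min(1, 1.467) = 1.000
~y ⊗ ((y ⊗ y) → x) = max(0, 0.984 + 1.000 − 1) = max(0, 0.984) = 0.984
(x ⊗ 0) ⊗ (~y ⊗ ((y ⊗ y) → x)) = max(0, 0.000 + 0.984 − 1) = max(0, -0.016) = 0.000
~((x ⊗ 0) ⊗ (~y ⊗ ((y ⊗ y) → x))) = 1 − 0.000 = 1.000
~z ⊗ ~((x ⊗ 0) ⊗ (~y ⊗ ((y ⊗ y) → x))) = max(0, 0.093 + 1.000 − 1) = max(0, 0.093) = 0.093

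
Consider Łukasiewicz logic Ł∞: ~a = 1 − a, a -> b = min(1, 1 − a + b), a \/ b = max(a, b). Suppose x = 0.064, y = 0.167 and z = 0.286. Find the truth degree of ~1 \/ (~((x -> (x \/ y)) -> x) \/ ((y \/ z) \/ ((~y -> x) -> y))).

~1 = 1 − 1.000 = 0.000
x \/ y = max(0.064, 0.167) = 0.167
x -> (x \/ y) = min(1, 1 − 0.064 + 0.167) = min(1, 1.103) = 1.000
(x -> (x \/ y)) -> x = min(1, 1 − 1.000 + 0.064) = min(1, 0.064) = 0.064
~((x -> (x \/ y)) -> x) = 1 − 0.064 = 0.936
y \/ z = max(0.167, 0.286) = 0.286
~y = 1 − 0.167 = 0.833
~y -> x = min(1, 1 − 0.833 + 0.064) = min(1, 0.231) = 0.231
(~y -> x) -> y = min(1, 1 − 0.231 + 0.167) = min(1, 0.936) = 0.936
(y \/ z) \/ ((~y -> x) -> y) = max(0.286, 0.936) = 0.936
~((x -> (x \/ y)) -> x) \/ ((y \/ z) \/ ((~y -> x) -> y)) = max(0.936, 0.936) = 0.936
~1 \/ (~((x -> (x \/ y)) -> x) \/ ((y \/ z) \/ ((~y -> x) -> y))) = max(0.000, 0.936) = 0.936

0.936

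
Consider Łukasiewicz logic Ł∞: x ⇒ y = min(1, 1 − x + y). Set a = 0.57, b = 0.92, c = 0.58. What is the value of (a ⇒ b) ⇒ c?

0.58

a ⇒ b = min(1, 1 − 0.57 + 0.92) = min(1, 1.35) = 1.00
(a ⇒ b) ⇒ c = min(1, 1 − 1.00 + 0.58) = min(1, 0.58) = 0.58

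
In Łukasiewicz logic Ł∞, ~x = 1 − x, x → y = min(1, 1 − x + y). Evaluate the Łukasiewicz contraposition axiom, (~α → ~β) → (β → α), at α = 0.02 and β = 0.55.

1.00

~α = 1 − 0.02 = 0.98
~β = 1 − 0.55 = 0.45
~α → ~β = min(1, 1 − 0.98 + 0.45) = min(1, 0.47) = 0.47
β → α = min(1, 1 − 0.55 + 0.02) = min(1, 0.47) = 0.47
(~α → ~β) → (β → α) = min(1, 1 − 0.47 + 0.47) = min(1, 1.00) = 1.00
(As expected: an axiom of Ł∞, always 1.)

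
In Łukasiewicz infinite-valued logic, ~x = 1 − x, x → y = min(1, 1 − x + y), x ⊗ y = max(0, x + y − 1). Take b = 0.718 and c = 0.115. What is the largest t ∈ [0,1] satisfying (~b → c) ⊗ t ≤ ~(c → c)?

0.167

~b = 1 − 0.718 = 0.282
~b → c = min(1, 1 − 0.282 + 0.115) = min(1, 0.833) = 0.833
So the left factor is ~b → c = 0.833.
c → c = min(1, 1 − 0.115 + 0.115) = min(1, 1.000) = 1.000
~(c → c) = 1 − 1.000 = 0.000
So the right-hand bound is ~(c → c) = 0.000.
The residuum of the Łukasiewicz t-norm gives the supremum: min(1, 1 − 0.833 + 0.000).
1 − 0.833 + 0.000 = 0.167, so t = min(1, 0.167) = 0.167.
Check: 0.833 ⊗ 0.167 = max(0, 0.000) = 0.000 ≤ 0.000.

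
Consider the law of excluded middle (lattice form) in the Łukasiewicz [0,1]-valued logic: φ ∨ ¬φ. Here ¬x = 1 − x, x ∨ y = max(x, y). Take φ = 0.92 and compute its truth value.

0.92

¬φ = 1 − 0.92 = 0.08
φ ∨ ¬φ = max(0.92, 0.08) = 0.92
(The value 0.92 < 1 shows this instance is not satisfied; not a Ł∞-tautology — its value is max(a, 1−a).)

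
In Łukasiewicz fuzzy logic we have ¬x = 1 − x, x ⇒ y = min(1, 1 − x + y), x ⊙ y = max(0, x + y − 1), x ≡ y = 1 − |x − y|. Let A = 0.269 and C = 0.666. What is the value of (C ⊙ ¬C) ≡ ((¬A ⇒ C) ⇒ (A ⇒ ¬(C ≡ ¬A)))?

0.139

¬C = 1 − 0.666 = 0.334
C ⊙ ¬C = max(0, 0.666 + 0.334 − 1) = max(0, 0.000) = 0.000
¬A = 1 − 0.269 = 0.731
¬A ⇒ C = min(1, 1 − 0.731 + 0.666) = min(1, 0.935) = 0.935
C ≡ ¬A = 1 − |0.666 − 0.731| = 1 − 0.065 = 0.935
¬(C ≡ ¬A) = 1 − 0.935 = 0.065
A ⇒ ¬(C ≡ ¬A) = min(1, 1 − 0.269 + 0.065) = min(1, 0.796) = 0.796
(¬A ⇒ C) ⇒ (A ⇒ ¬(C ≡ ¬A)) = min(1, 1 − 0.935 + 0.796) = min(1, 0.861) = 0.861
(C ⊙ ¬C) ≡ ((¬A ⇒ C) ⇒ (A ⇒ ¬(C ≡ ¬A))) = 1 − |0.000 − 0.861| = 1 − 0.861 = 0.139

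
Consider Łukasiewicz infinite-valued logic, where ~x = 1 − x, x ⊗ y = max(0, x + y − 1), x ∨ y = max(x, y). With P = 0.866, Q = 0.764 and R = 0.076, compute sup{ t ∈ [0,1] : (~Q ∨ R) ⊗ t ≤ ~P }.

0.898

~Q = 1 − 0.764 = 0.236
~Q ∨ R = max(0.236, 0.076) = 0.236
So the left factor is ~Q ∨ R = 0.236.
~P = 1 − 0.866 = 0.134
So the right-hand bound is ~P = 0.134.
The residuum of the Łukasiewicz t-norm gives the supremum: min(1, 1 − 0.236 + 0.134).
1 − 0.236 + 0.134 = 0.898, so t = min(1, 0.898) = 0.898.
Check: 0.236 ⊗ 0.898 = max(0, 0.134) = 0.134 ≤ 0.134.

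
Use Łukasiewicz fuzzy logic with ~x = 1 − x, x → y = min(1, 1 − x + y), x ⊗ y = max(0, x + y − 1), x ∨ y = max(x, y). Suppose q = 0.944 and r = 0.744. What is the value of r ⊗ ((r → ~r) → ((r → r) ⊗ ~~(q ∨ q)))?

~r = 1 − 0.744 = 0.256
r → ~r = min(1, 1 − 0.744 + 0.256) = min(1, 0.512) = 0.512
r → r = min(1, 1 − 0.744 + 0.744) = min(1, 1.000) = 1.000
q ∨ q = max(0.944, 0.944) = 0.944
~(q ∨ q) = 1 − 0.944 = 0.056
~~(q ∨ q) = 1 − 0.056 = 0.944
(r → r) ⊗ ~~(q ∨ q) = max(0, 1.000 + 0.944 − 1) = max(0, 0.944) = 0.944
(r → ~r) → ((r → r) ⊗ ~~(q ∨ q)) = min(1, 1 − 0.512 + 0.944) = min(1, 1.432) = 1.000
r ⊗ ((r → ~r) → ((r → r) ⊗ ~~(q ∨ q))) = max(0, 0.744 + 1.000 − 1) = max(0, 0.744) = 0.744

0.744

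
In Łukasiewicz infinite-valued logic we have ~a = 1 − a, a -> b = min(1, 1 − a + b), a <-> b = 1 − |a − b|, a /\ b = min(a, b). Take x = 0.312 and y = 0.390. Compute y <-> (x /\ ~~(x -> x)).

0.922

x -> x = min(1, 1 − 0.312 + 0.312) = min(1, 1.000) = 1.000
~(x -> x) = 1 − 1.000 = 0.000
~~(x -> x) = 1 − 0.000 = 1.000
x /\ ~~(x -> x) = min(0.312, 1.000) = 0.312
y <-> (x /\ ~~(x -> x)) = 1 − |0.390 − 0.312| = 1 − 0.078 = 0.922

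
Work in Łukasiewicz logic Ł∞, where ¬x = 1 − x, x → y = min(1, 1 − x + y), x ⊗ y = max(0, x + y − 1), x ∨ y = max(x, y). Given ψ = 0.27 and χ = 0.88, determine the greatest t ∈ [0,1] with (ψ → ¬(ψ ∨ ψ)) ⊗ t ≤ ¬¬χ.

ψ ∨ ψ = max(0.27, 0.27) = 0.27
¬(ψ ∨ ψ) = 1 − 0.27 = 0.73
ψ → ¬(ψ ∨ ψ) = min(1, 1 − 0.27 + 0.73) = min(1, 1.46) = 1.00
So the left factor is ψ → ¬(ψ ∨ ψ) = 1.00.
¬χ = 1 − 0.88 = 0.12
¬¬χ = 1 − 0.12 = 0.88
So the right-hand bound is ¬¬χ = 0.88.
The residuum of the Łukasiewicz t-norm gives the supremum: min(1, 1 − 1.00 + 0.88).
1 − 1.00 + 0.88 = 0.88, so t = min(1, 0.88) = 0.88.
Check: 1.00 ⊗ 0.88 = max(0, 0.88) = 0.88 ≤ 0.88.

0.88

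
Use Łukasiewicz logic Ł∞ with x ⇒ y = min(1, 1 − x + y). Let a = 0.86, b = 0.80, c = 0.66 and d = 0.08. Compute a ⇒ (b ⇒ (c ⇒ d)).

0.76

c ⇒ d = min(1, 1 − 0.66 + 0.08) = min(1, 0.42) = 0.42
b ⇒ (c ⇒ d) = min(1, 1 − 0.80 + 0.42) = min(1, 0.62) = 0.62
a ⇒ (b ⇒ (c ⇒ d)) = min(1, 1 − 0.86 + 0.62) = min(1, 0.76) = 0.76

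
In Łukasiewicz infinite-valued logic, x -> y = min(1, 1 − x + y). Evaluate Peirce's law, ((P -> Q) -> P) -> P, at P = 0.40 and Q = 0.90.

1.00

P -> Q = min(1, 1 − 0.40 + 0.90) = min(1, 1.50) = 1.00
(P -> Q) -> P = min(1, 1 − 1.00 + 0.40) = min(1, 0.40) = 0.40
((P -> Q) -> P) -> P = min(1, 1 − 0.40 + 0.40) = min(1, 1.00) = 1.00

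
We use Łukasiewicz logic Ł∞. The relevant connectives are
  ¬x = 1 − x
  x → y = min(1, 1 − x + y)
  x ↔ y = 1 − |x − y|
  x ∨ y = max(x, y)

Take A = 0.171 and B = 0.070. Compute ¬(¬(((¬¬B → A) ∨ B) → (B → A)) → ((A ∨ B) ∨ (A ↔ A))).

¬B = 1 − 0.070 = 0.930
¬¬B = 1 − 0.930 = 0.070
¬¬B → A = min(1, 1 − 0.070 + 0.171) = min(1, 1.101) = 1.000
(¬¬B → A) ∨ B = max(1.000, 0.070) = 1.000
B → A = min(1, 1 − 0.070 + 0.171) = min(1, 1.101) = 1.000
((¬¬B → A) ∨ B) → (B → A) = min(1, 1 − 1.000 + 1.000) = min(1, 1.000) = 1.000
¬(((¬¬B → A) ∨ B) → (B → A)) = 1 − 1.000 = 0.000
A ∨ B = max(0.171, 0.070) = 0.171
A ↔ A = 1 − |0.171 − 0.171| = 1 − 0.000 = 1.000
(A ∨ B) ∨ (A ↔ A) = max(0.171, 1.000) = 1.000
¬(((¬¬B → A) ∨ B) → (B → A)) → ((A ∨ B) ∨ (A ↔ A)) = min(1, 1 − 0.000 + 1.000) = min(1, 2.000) = 1.000
¬(¬(((¬¬B → A) ∨ B) → (B → A)) → ((A ∨ B) ∨ (A ↔ A))) = 1 − 1.000 = 0.000

0.000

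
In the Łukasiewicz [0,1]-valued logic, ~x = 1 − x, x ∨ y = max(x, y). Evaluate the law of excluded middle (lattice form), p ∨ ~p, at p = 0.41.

0.59

~p = 1 − 0.41 = 0.59
p ∨ ~p = max(0.41, 0.59) = 0.59
(The value 0.59 < 1 shows this instance is not satisfied; not a Ł∞-tautology — its value is max(a, 1−a).)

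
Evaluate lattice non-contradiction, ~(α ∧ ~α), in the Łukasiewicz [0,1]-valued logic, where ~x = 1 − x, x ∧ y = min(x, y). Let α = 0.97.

~α = 1 − 0.97 = 0.03
α ∧ ~α = min(0.97, 0.03) = 0.03
~(α ∧ ~α) = 1 − 0.03 = 0.97
(The value 0.97 < 1 shows this instance is not satisfied; not a Ł∞-tautology — its value is 1 − min(a, 1−a).)

0.97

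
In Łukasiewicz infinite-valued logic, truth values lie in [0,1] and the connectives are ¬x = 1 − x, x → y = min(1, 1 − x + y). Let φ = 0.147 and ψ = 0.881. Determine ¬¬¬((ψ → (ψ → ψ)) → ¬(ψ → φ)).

ψ → ψ = min(1, 1 − 0.881 + 0.881) = min(1, 1.000) = 1.000
ψ → (ψ → ψ) = min(1, 1 − 0.881 + 1.000) = min(1, 1.119) = 1.000
ψ → φ = min(1, 1 − 0.881 + 0.147) = min(1, 0.266) = 0.266
¬(ψ → φ) = 1 − 0.266 = 0.734
(ψ → (ψ → ψ)) → ¬(ψ → φ) = min(1, 1 − 1.000 + 0.734) = min(1, 0.734) = 0.734
¬((ψ → (ψ → ψ)) → ¬(ψ → φ)) = 1 − 0.734 = 0.266
¬¬((ψ → (ψ → ψ)) → ¬(ψ → φ)) = 1 − 0.266 = 0.734
¬¬¬((ψ → (ψ → ψ)) → ¬(ψ → φ)) = 1 − 0.734 = 0.266

0.266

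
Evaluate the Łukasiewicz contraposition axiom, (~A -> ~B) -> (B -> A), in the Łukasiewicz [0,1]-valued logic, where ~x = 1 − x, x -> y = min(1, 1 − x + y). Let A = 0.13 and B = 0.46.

~A = 1 − 0.13 = 0.87
~B = 1 − 0.46 = 0.54
~A -> ~B = min(1, 1 − 0.87 + 0.54) = min(1, 0.67) = 0.67
B -> A = min(1, 1 − 0.46 + 0.13) = min(1, 0.67) = 0.67
(~A -> ~B) -> (B -> A) = min(1, 1 − 0.67 + 0.67) = min(1, 1.00) = 1.00
(As expected: an axiom of Ł∞, always 1.)

1.00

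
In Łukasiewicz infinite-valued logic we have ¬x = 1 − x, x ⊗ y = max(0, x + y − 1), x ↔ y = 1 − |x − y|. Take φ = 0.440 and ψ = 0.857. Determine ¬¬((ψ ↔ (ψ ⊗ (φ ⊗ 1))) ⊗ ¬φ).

0.000

φ ⊗ 1 = max(0, 0.440 + 1.000 − 1) = max(0, 0.440) = 0.440
ψ ⊗ (φ ⊗ 1) = max(0, 0.857 + 0.440 − 1) = max(0, 0.297) = 0.297
ψ ↔ (ψ ⊗ (φ ⊗ 1)) = 1 − |0.857 − 0.297| = 1 − 0.560 = 0.440
¬φ = 1 − 0.440 = 0.560
(ψ ↔ (ψ ⊗ (φ ⊗ 1))) ⊗ ¬φ = max(0, 0.440 + 0.560 − 1) = max(0, 0.000) = 0.000
¬((ψ ↔ (ψ ⊗ (φ ⊗ 1))) ⊗ ¬φ) = 1 − 0.000 = 1.000
¬¬((ψ ↔ (ψ ⊗ (φ ⊗ 1))) ⊗ ¬φ) = 1 − 1.000 = 0.000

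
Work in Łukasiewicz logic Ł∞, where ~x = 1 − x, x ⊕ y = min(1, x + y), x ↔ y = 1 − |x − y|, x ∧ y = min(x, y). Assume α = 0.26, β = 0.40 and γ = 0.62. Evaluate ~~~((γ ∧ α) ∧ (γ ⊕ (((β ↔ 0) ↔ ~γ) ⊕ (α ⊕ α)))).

0.74

γ ∧ α = min(0.62, 0.26) = 0.26
β ↔ 0 = 1 − |0.40 − 0.00| = 1 − 0.40 = 0.60
~γ = 1 − 0.62 = 0.38
(β ↔ 0) ↔ ~γ = 1 − |0.60 − 0.38| = 1 − 0.22 = 0.78
α ⊕ α = min(1, 0.26 + 0.26) = min(1, 0.52) = 0.52
((β ↔ 0) ↔ ~γ) ⊕ (α ⊕ α) = min(1, 0.78 + 0.52) = min(1, 1.30) = 1.00
γ ⊕ (((β ↔ 0) ↔ ~γ) ⊕ (α ⊕ α)) = min(1, 0.62 + 1.00) = min(1, 1.62) = 1.00
(γ ∧ α) ∧ (γ ⊕ (((β ↔ 0) ↔ ~γ) ⊕ (α ⊕ α))) = min(0.26, 1.00) = 0.26
~((γ ∧ α) ∧ (γ ⊕ (((β ↔ 0) ↔ ~γ) ⊕ (α ⊕ α)))) = 1 − 0.26 = 0.74
~~((γ ∧ α) ∧ (γ ⊕ (((β ↔ 0) ↔ ~γ) ⊕ (α ⊕ α)))) = 1 − 0.74 = 0.26
~~~((γ ∧ α) ∧ (γ ⊕ (((β ↔ 0) ↔ ~γ) ⊕ (α ⊕ α)))) = 1 − 0.26 = 0.74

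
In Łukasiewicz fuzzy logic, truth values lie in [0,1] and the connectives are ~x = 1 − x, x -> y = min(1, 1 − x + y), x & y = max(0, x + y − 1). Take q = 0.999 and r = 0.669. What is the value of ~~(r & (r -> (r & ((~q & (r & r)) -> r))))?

~q = 1 − 0.999 = 0.001
r & r = max(0, 0.669 + 0.669 − 1) = max(0, 0.338) = 0.338
~q & (r & r) = max(0, 0.001 + 0.338 − 1) = max(0, -0.661) = 0.000
(~q & (r & r)) -> r = min(1, 1 − 0.000 + 0.669) = min(1, 1.669) = 1.000
r & ((~q & (r & r)) -> r) = max(0, 0.669 + 1.000 − 1) = max(0, 0.669) = 0.669
r -> (r & ((~q & (r & r)) -> r)) = min(1, 1 − 0.669 + 0.669) = min(1, 1.000) = 1.000
r & (r -> (r & ((~q & (r & r)) -> r))) = max(0, 0.669 + 1.000 − 1) = max(0, 0.669) = 0.669
~(r & (r -> (r & ((~q & (r & r)) -> r)))) = 1 − 0.669 = 0.331
~~(r & (r -> (r & ((~q & (r & r)) -> r)))) = 1 − 0.331 = 0.669

0.669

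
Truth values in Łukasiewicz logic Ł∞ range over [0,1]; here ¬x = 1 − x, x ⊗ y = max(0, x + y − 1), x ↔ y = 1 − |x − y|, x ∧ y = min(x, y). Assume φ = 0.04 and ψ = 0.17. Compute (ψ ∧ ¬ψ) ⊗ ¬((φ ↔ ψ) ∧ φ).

¬ψ = 1 − 0.17 = 0.83
ψ ∧ ¬ψ = min(0.17, 0.83) = 0.17
φ ↔ ψ = 1 − |0.04 − 0.17| = 1 − 0.13 = 0.87
(φ ↔ ψ) ∧ φ = min(0.87, 0.04) = 0.04
¬((φ ↔ ψ) ∧ φ) = 1 − 0.04 = 0.96
(ψ ∧ ¬ψ) ⊗ ¬((φ ↔ ψ) ∧ φ) = max(0, 0.17 + 0.96 − 1) = max(0, 0.13) = 0.13

0.13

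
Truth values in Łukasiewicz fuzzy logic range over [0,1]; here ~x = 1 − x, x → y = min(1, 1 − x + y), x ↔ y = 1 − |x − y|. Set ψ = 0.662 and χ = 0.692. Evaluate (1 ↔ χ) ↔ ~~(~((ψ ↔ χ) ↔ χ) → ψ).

0.692

1 ↔ χ = 1 − |1.000 − 0.692| = 1 − 0.308 = 0.692
ψ ↔ χ = 1 − |0.662 − 0.692| = 1 − 0.030 = 0.970
(ψ ↔ χ) ↔ χ = 1 − |0.970 − 0.692| = 1 − 0.278 = 0.722
~((ψ ↔ χ) ↔ χ) = 1 − 0.722 = 0.278
~((ψ ↔ χ) ↔ χ) → ψ = min(1, 1 − 0.278 + 0.662) = min(1, 1.384) = 1.000
~(~((ψ ↔ χ) ↔ χ) → ψ) = 1 − 1.000 = 0.000
~~(~((ψ ↔ χ) ↔ χ) → ψ) = 1 − 0.000 = 1.000
(1 ↔ χ) ↔ ~~(~((ψ ↔ χ) ↔ χ) → ψ) = 1 − |0.692 − 1.000| = 1 − 0.308 = 0.692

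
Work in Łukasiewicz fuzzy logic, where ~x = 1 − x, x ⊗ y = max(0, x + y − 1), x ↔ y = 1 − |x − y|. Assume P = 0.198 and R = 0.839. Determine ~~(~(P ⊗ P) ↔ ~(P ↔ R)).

0.641

P ⊗ P = max(0, 0.198 + 0.198 − 1) = max(0, -0.604) = 0.000
~(P ⊗ P) = 1 − 0.000 = 1.000
P ↔ R = 1 − |0.198 − 0.839| = 1 − 0.641 = 0.359
~(P ↔ R) = 1 − 0.359 = 0.641
~(P ⊗ P) ↔ ~(P ↔ R) = 1 − |1.000 − 0.641| = 1 − 0.359 = 0.641
~(~(P ⊗ P) ↔ ~(P ↔ R)) = 1 − 0.641 = 0.359
~~(~(P ⊗ P) ↔ ~(P ↔ R)) = 1 − 0.359 = 0.641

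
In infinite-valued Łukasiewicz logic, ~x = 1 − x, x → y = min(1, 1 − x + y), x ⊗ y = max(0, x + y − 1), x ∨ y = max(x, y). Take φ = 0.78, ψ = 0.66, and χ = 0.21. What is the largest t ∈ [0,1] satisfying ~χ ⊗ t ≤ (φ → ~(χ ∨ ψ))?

~χ = 1 − 0.21 = 0.79
So the left factor is ~χ = 0.79.
χ ∨ ψ = max(0.21, 0.66) = 0.66
~(χ ∨ ψ) = 1 − 0.66 = 0.34
φ → ~(χ ∨ ψ) = min(1, 1 − 0.78 + 0.34) = min(1, 0.56) = 0.56
So the right-hand bound is φ → ~(χ ∨ ψ) = 0.56.
The residuum of the Łukasiewicz t-norm gives the supremum: min(1, 1 − 0.79 + 0.56).
1 − 0.79 + 0.56 = 0.77, so t = min(1, 0.77) = 0.77.
Check: 0.79 ⊗ 0.77 = max(0, 0.56) = 0.56 ≤ 0.56.

0.77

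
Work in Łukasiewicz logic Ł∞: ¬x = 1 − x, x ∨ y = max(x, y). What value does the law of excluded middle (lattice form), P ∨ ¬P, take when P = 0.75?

¬P = 1 − 0.75 = 0.25
P ∨ ¬P = max(0.75, 0.25) = 0.75
(The value 0.75 < 1 shows this instance is not satisfied; not a Ł∞-tautology — its value is max(a, 1−a).)

0.75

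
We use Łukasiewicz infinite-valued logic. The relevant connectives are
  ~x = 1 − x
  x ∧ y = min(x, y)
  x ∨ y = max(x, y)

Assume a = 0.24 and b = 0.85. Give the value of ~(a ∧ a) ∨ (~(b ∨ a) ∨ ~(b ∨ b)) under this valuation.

0.76

a ∧ a = min(0.24, 0.24) = 0.24
~(a ∧ a) = 1 − 0.24 = 0.76
b ∨ a = max(0.85, 0.24) = 0.85
~(b ∨ a) = 1 − 0.85 = 0.15
b ∨ b = max(0.85, 0.85) = 0.85
~(b ∨ b) = 1 − 0.85 = 0.15
~(b ∨ a) ∨ ~(b ∨ b) = max(0.15, 0.15) = 0.15
~(a ∧ a) ∨ (~(b ∨ a) ∨ ~(b ∨ b)) = max(0.76, 0.15) = 0.76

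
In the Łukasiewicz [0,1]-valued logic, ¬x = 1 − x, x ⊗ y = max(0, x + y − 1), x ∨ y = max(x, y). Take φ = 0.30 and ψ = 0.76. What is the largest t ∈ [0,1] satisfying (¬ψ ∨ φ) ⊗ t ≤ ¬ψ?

0.94

¬ψ = 1 − 0.76 = 0.24
¬ψ ∨ φ = max(0.24, 0.30) = 0.30
So the left factor is ¬ψ ∨ φ = 0.30.
So the right-hand bound is ¬ψ = 0.24.
The residuum of the Łukasiewicz t-norm gives the supremum: min(1, 1 − 0.30 + 0.24).
1 − 0.30 + 0.24 = 0.94, so t = min(1, 0.94) = 0.94.
Check: 0.30 ⊗ 0.94 = max(0, 0.24) = 0.24 ≤ 0.24.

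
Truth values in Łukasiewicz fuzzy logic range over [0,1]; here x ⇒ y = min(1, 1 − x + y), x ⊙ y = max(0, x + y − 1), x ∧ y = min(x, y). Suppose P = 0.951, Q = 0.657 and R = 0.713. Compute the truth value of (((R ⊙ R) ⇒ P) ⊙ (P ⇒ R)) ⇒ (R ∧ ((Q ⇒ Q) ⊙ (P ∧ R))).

0.951

R ⊙ R = max(0, 0.713 + 0.713 − 1) = max(0, 0.426) = 0.426
(R ⊙ R) ⇒ P = min(1, 1 − 0.426 + 0.951) = min(1, 1.525) = 1.000
P ⇒ R = min(1, 1 − 0.951 + 0.713) = min(1, 0.762) = 0.762
((R ⊙ R) ⇒ P) ⊙ (P ⇒ R) = max(0, 1.000 + 0.762 − 1) = max(0, 0.762) = 0.762
Q ⇒ Q = min(1, 1 − 0.657 + 0.657) = min(1, 1.000) = 1.000
P ∧ R = min(0.951, 0.713) = 0.713
(Q ⇒ Q) ⊙ (P ∧ R) = max(0, 1.000 + 0.713 − 1) = max(0, 0.713) = 0.713
R ∧ ((Q ⇒ Q) ⊙ (P ∧ R)) = min(0.713, 0.713) = 0.713
(((R ⊙ R) ⇒ P) ⊙ (P ⇒ R)) ⇒ (R ∧ ((Q ⇒ Q) ⊙ (P ∧ R))) = min(1, 1 − 0.762 + 0.713) = min(1, 0.951) = 0.951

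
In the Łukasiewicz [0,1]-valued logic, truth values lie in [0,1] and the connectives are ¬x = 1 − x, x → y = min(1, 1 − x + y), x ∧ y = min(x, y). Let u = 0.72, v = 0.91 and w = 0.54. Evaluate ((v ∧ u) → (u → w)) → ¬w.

v ∧ u = min(0.91, 0.72) = 0.72
u → w = min(1, 1 − 0.72 + 0.54) = min(1, 0.82) = 0.82
(v ∧ u) → (u → w) = min(1, 1 − 0.72 + 0.82) = min(1, 1.10) = 1.00
¬w = 1 − 0.54 = 0.46
((v ∧ u) → (u → w)) → ¬w = min(1, 1 − 1.00 + 0.46) = min(1, 0.46) = 0.46

0.46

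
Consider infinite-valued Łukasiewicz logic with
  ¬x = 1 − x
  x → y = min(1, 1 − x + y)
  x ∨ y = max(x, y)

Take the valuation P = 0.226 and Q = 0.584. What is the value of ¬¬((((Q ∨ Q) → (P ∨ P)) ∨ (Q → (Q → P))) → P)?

Q ∨ Q = max(0.584, 0.584) = 0.584
P ∨ P = max(0.226, 0.226) = 0.226
(Q ∨ Q) → (P ∨ P) = min(1, 1 − 0.584 + 0.226) = min(1, 0.642) = 0.642
Q → P = min(1, 1 − 0.584 + 0.226) = min(1, 0.642) = 0.642
Q → (Q → P) = min(1, 1 − 0.584 + 0.642) = min(1, 1.058) = 1.000
((Q ∨ Q) → (P ∨ P)) ∨ (Q → (Q → P)) = max(0.642, 1.000) = 1.000
(((Q ∨ Q) → (P ∨ P)) ∨ (Q → (Q → P))) → P = min(1, 1 − 1.000 + 0.226) = min(1, 0.226) = 0.226
¬((((Q ∨ Q) → (P ∨ P)) ∨ (Q → (Q → P))) → P) = 1 − 0.226 = 0.774
¬¬((((Q ∨ Q) → (P ∨ P)) ∨ (Q → (Q → P))) → P) = 1 − 0.774 = 0.226

0.226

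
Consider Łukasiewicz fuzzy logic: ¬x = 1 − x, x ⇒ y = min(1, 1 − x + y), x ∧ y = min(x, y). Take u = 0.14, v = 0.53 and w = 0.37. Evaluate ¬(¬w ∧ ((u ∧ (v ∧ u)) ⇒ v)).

¬w = 1 − 0.37 = 0.63
v ∧ u = min(0.53, 0.14) = 0.14
u ∧ (v ∧ u) = min(0.14, 0.14) = 0.14
(u ∧ (v ∧ u)) ⇒ v = min(1, 1 − 0.14 + 0.53) = min(1, 1.39) = 1.00
¬w ∧ ((u ∧ (v ∧ u)) ⇒ v) = min(0.63, 1.00) = 0.63
¬(¬w ∧ ((u ∧ (v ∧ u)) ⇒ v)) = 1 − 0.63 = 0.37

0.37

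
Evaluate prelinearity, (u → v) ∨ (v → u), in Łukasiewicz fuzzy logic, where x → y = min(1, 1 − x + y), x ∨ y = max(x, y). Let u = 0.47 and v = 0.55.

u → v = min(1, 1 − 0.47 + 0.55) = min(1, 1.08) = 1.00
v → u = min(1, 1 − 0.55 + 0.47) = min(1, 0.92) = 0.92
(u → v) ∨ (v → u) = max(1.00, 0.92) = 1.00
(As expected: a Ł∞-tautology — holds in every MV-chain.)

1.00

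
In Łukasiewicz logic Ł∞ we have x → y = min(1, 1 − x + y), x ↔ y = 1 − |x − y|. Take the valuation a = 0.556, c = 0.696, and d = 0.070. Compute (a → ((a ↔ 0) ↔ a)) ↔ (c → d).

a ↔ 0 = 1 − |0.556 − 0.000| = 1 − 0.556 = 0.444
(a ↔ 0) ↔ a = 1 − |0.444 − 0.556| = 1 − 0.112 = 0.888
a → ((a ↔ 0) ↔ a) = min(1, 1 − 0.556 + 0.888) = min(1, 1.332) = 1.000
c → d = min(1, 1 − 0.696 + 0.070) = min(1, 0.374) = 0.374
(a → ((a ↔ 0) ↔ a)) ↔ (c → d) = 1 − |1.000 − 0.374| = 1 − 0.626 = 0.374

0.374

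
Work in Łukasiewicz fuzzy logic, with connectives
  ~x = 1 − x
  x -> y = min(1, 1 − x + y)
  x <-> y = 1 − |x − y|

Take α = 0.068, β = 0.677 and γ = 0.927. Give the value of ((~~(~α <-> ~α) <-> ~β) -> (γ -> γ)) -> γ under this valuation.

0.927

~α = 1 − 0.068 = 0.932
~α <-> ~α = 1 − |0.932 − 0.932| = 1 − 0.000 = 1.000
~(~α <-> ~α) = 1 − 1.000 = 0.000
~~(~α <-> ~α) = 1 − 0.000 = 1.000
~β = 1 − 0.677 = 0.323
~~(~α <-> ~α) <-> ~β = 1 − |1.000 − 0.323| = 1 − 0.677 = 0.323
γ -> γ = min(1, 1 − 0.927 + 0.927) = min(1, 1.000) = 1.000
(~~(~α <-> ~α) <-> ~β) -> (γ -> γ) = min(1, 1 − 0.323 + 1.000) = min(1, 1.677) = 1.000
((~~(~α <-> ~α) <-> ~β) -> (γ -> γ)) -> γ = min(1, 1 − 1.000 + 0.927) = min(1, 0.927) = 0.927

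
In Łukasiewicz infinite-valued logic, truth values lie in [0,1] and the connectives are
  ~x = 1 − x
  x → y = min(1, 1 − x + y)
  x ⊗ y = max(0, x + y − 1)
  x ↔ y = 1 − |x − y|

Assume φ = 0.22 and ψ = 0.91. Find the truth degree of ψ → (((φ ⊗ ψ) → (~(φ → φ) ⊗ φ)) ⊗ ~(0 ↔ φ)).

φ ⊗ ψ = max(0, 0.22 + 0.91 − 1) = max(0, 0.13) = 0.13
φ → φ = min(1, 1 − 0.22 + 0.22) = min(1, 1.00) = 1.00
~(φ → φ) = 1 − 1.00 = 0.00
~(φ → φ) ⊗ φ = max(0, 0.00 + 0.22 − 1) = max(0, -0.78) = 0.00
(φ ⊗ ψ) → (~(φ → φ) ⊗ φ) = min(1, 1 − 0.13 + 0.00) = min(1, 0.87) = 0.87
0 ↔ φ = 1 − |0.00 − 0.22| = 1 − 0.22 = 0.78
~(0 ↔ φ) = 1 − 0.78 = 0.22
((φ ⊗ ψ) → (~(φ → φ) ⊗ φ)) ⊗ ~(0 ↔ φ) = max(0, 0.87 + 0.22 − 1) = max(0, 0.09) = 0.09
ψ → (((φ ⊗ ψ) → (~(φ → φ) ⊗ φ)) ⊗ ~(0 ↔ φ)) = min(1, 1 − 0.91 + 0.09) = min(1, 0.18) = 0.18

0.18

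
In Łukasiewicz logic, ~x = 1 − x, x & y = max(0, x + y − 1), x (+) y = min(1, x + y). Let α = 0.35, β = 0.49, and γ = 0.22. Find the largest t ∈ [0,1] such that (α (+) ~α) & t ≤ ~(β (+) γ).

0.29

~α = 1 − 0.35 = 0.65
α (+) ~α = min(1, 0.35 + 0.65) = min(1, 1.00) = 1.00
So the left factor is α (+) ~α = 1.00.
β (+) γ = min(1, 0.49 + 0.22) = min(1, 0.71) = 0.71
~(β (+) γ) = 1 − 0.71 = 0.29
So the right-hand bound is ~(β (+) γ) = 0.29.
The residuum of the Łukasiewicz t-norm gives the supremum: min(1, 1 − 1.00 + 0.29).
1 − 1.00 + 0.29 = 0.29, so t = min(1, 0.29) = 0.29.
Check: 1.00 & 0.29 = max(0, 0.29) = 0.29 ≤ 0.29.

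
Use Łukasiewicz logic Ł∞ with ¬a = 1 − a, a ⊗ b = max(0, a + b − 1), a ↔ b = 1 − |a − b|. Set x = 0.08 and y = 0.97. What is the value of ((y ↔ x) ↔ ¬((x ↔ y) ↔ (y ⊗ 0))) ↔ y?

y ↔ x = 1 − |0.97 − 0.08| = 1 − 0.89 = 0.11
x ↔ y = 1 − |0.08 − 0.97| = 1 − 0.89 = 0.11
y ⊗ 0 = max(0, 0.97 + 0.00 − 1) = max(0, -0.03) = 0.00
(x ↔ y) ↔ (y ⊗ 0) = 1 − |0.11 − 0.00| = 1 − 0.11 = 0.89
¬((x ↔ y) ↔ (y ⊗ 0)) = 1 − 0.89 = 0.11
(y ↔ x) ↔ ¬((x ↔ y) ↔ (y ⊗ 0)) = 1 − |0.11 − 0.11| = 1 − 0.00 = 1.00
((y ↔ x) ↔ ¬((x ↔ y) ↔ (y ⊗ 0))) ↔ y = 1 − |1.00 − 0.97| = 1 − 0.03 = 0.97

0.97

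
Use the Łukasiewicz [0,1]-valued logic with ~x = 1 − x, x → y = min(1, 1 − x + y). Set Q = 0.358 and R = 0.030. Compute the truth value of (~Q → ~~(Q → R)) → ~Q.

~Q = 1 − 0.358 = 0.642
Q → R = min(1, 1 − 0.358 + 0.030) = min(1, 0.672) = 0.672
~(Q → R) = 1 − 0.672 = 0.328
~~(Q → R) = 1 − 0.328 = 0.672
~Q → ~~(Q → R) = min(1, 1 − 0.642 + 0.672) = min(1, 1.030) = 1.000
(~Q → ~~(Q → R)) → ~Q = min(1, 1 − 1.000 + 0.642) = min(1, 0.642) = 0.642

0.642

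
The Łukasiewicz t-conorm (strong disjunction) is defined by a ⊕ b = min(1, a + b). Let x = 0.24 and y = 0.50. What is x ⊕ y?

0.74

x ⊕ y = min(1, 0.24 + 0.50) = min(1, 0.74) = 0.74
For comparison, the Gödel t-conorm max(a, b) would give 0.50.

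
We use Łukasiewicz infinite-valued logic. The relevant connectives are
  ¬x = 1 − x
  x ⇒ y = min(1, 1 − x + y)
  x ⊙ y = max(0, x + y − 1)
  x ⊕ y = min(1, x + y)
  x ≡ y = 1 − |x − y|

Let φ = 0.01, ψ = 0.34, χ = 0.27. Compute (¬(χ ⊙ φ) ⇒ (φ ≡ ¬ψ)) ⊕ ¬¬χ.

0.62

χ ⊙ φ = max(0, 0.27 + 0.01 − 1) = max(0, -0.72) = 0.00
¬(χ ⊙ φ) = 1 − 0.00 = 1.00
¬ψ = 1 − 0.34 = 0.66
φ ≡ ¬ψ = 1 − |0.01 − 0.66| = 1 − 0.65 = 0.35
¬(χ ⊙ φ) ⇒ (φ ≡ ¬ψ) = min(1, 1 − 1.00 + 0.35) = min(1, 0.35) = 0.35
¬χ = 1 − 0.27 = 0.73
¬¬χ = 1 − 0.73 = 0.27
(¬(χ ⊙ φ) ⇒ (φ ≡ ¬ψ)) ⊕ ¬¬χ = min(1, 0.35 + 0.27) = min(1, 0.62) = 0.62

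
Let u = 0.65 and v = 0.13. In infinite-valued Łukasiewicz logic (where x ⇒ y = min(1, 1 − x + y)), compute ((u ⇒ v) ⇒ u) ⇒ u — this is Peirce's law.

u ⇒ v = min(1, 1 − 0.65 + 0.13) = min(1, 0.48) = 0.48
(u ⇒ v) ⇒ u = min(1, 1 − 0.48 + 0.65) = min(1, 1.17) = 1.00
((u ⇒ v) ⇒ u) ⇒ u = min(1, 1 − 1.00 + 0.65) = min(1, 0.65) = 0.65
(The value 0.65 < 1 shows this instance is not satisfied; not a Ł∞-tautology in general.)

0.65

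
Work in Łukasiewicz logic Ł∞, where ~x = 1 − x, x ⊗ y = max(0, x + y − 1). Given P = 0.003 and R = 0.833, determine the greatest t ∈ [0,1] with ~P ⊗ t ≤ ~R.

~P = 1 − 0.003 = 0.997
So the left factor is ~P = 0.997.
~R = 1 − 0.833 = 0.167
So the right-hand bound is ~R = 0.167.
The residuum of the Łukasiewicz t-norm gives the supremum: min(1, 1 − 0.997 + 0.167).
1 − 0.997 + 0.167 = 0.170, so t = min(1, 0.170) = 0.170.
Check: 0.997 ⊗ 0.170 = max(0, 0.167) = 0.167 ≤ 0.167.

0.170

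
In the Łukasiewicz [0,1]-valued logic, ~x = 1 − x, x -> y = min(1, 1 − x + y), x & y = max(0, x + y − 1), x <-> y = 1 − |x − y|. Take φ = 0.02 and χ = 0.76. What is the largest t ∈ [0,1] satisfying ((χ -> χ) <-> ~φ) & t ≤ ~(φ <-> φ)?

0.02

χ -> χ = min(1, 1 − 0.76 + 0.76) = min(1, 1.00) = 1.00
~φ = 1 − 0.02 = 0.98
(χ -> χ) <-> ~φ = 1 − |1.00 − 0.98| = 1 − 0.02 = 0.98
So the left factor is (χ -> χ) <-> ~φ = 0.98.
φ <-> φ = 1 − |0.02 − 0.02| = 1 − 0.00 = 1.00
~(φ <-> φ) = 1 − 1.00 = 0.00
So the right-hand bound is ~(φ <-> φ) = 0.00.
The residuum of the Łukasiewicz t-norm gives the supremum: min(1, 1 − 0.98 + 0.00).
1 − 0.98 + 0.00 = 0.02, so t = min(1, 0.02) = 0.02.
Check: 0.98 & 0.02 = max(0, 0.00) = 0.00 ≤ 0.00.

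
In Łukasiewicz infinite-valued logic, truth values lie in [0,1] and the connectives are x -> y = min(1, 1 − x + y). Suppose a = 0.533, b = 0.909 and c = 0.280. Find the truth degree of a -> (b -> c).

0.838

b -> c = min(1, 1 − 0.909 + 0.280) = min(1, 0.371) = 0.371
a -> (b -> c) = min(1, 1 − 0.533 + 0.371) = min(1, 0.838) = 0.838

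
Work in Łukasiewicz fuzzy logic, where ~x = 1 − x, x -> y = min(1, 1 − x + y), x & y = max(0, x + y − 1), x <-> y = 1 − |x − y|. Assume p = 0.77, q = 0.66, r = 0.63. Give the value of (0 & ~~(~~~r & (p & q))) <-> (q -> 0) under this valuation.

~r = 1 − 0.63 = 0.37
~~r = 1 − 0.37 = 0.63
~~~r = 1 − 0.63 = 0.37
p & q = max(0, 0.77 + 0.66 − 1) = max(0, 0.43) = 0.43
~~~r & (p & q) = max(0, 0.37 + 0.43 − 1) = max(0, -0.20) = 0.00
~(~~~r & (p & q)) = 1 − 0.00 = 1.00
~~(~~~r & (p & q)) = 1 − 1.00 = 0.00
0 & ~~(~~~r & (p & q)) = max(0, 0.00 + 0.00 − 1) = max(0, -1.00) = 0.00
q -> 0 = min(1, 1 − 0.66 + 0.00) = min(1, 0.34) = 0.34
(0 & ~~(~~~r & (p & q))) <-> (q -> 0) = 1 − |0.00 − 0.34| = 1 − 0.34 = 0.66

0.66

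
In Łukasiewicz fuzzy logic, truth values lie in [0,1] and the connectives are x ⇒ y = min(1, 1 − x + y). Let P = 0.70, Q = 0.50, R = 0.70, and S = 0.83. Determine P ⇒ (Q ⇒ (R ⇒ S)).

1.00

R ⇒ S = min(1, 1 − 0.70 + 0.83) = min(1, 1.13) = 1.00
Q ⇒ (R ⇒ S) = min(1, 1 − 0.50 + 1.00) = min(1, 1.50) = 1.00
P ⇒ (Q ⇒ (R ⇒ S)) = min(1, 1 − 0.70 + 1.00) = min(1, 1.30) = 1.00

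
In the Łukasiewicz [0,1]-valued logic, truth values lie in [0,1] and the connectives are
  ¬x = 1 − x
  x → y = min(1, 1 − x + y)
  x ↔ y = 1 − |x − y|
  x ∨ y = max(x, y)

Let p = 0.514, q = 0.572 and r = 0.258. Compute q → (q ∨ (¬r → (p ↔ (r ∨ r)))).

1.000

¬r = 1 − 0.258 = 0.742
r ∨ r = max(0.258, 0.258) = 0.258
p ↔ (r ∨ r) = 1 − |0.514 − 0.258| = 1 − 0.256 = 0.744
¬r → (p ↔ (r ∨ r)) = min(1, 1 − 0.742 + 0.744) = min(1, 1.002) = 1.000
q ∨ (¬r → (p ↔ (r ∨ r))) = max(0.572, 1.000) = 1.000
q → (q ∨ (¬r → (p ↔ (r ∨ r)))) = min(1, 1 − 0.572 + 1.000) = min(1, 1.428) = 1.000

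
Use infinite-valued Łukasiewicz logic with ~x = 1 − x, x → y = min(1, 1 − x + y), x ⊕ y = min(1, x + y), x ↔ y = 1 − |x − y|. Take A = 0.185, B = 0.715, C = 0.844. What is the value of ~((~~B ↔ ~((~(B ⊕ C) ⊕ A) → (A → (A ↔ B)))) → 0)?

~B = 1 − 0.715 = 0.285
~~B = 1 − 0.285 = 0.715
B ⊕ C = min(1, 0.715 + 0.844) = min(1, 1.559) = 1.000
~(B ⊕ C) = 1 − 1.000 = 0.000
~(B ⊕ C) ⊕ A = min(1, 0.000 + 0.185) = min(1, 0.185) = 0.185
A ↔ B = 1 − |0.185 − 0.715| = 1 − 0.530 = 0.470
A → (A ↔ B) = min(1, 1 − 0.185 + 0.470) = min(1, 1.285) = 1.000
(~(B ⊕ C) ⊕ A) → (A → (A ↔ B)) = min(1, 1 − 0.185 + 1.000) = min(1, 1.815) = 1.000
~((~(B ⊕ C) ⊕ A) → (A → (A ↔ B))) = 1 − 1.000 = 0.000
~~B ↔ ~((~(B ⊕ C) ⊕ A) → (A → (A ↔ B))) = 1 − |0.715 − 0.000| = 1 − 0.715 = 0.285
(~~B ↔ ~((~(B ⊕ C) ⊕ A) → (A → (A ↔ B)))) → 0 = min(1, 1 − 0.285 + 0.000) = min(1, 0.715) = 0.715
~((~~B ↔ ~((~(B ⊕ C) ⊕ A) → (A → (A ↔ B)))) → 0) = 1 − 0.715 = 0.285

0.285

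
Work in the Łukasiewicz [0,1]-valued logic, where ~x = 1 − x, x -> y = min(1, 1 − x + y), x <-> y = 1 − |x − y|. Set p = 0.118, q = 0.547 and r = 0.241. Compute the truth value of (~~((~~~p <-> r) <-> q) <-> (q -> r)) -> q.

0.665

~p = 1 − 0.118 = 0.882
~~p = 1 − 0.882 = 0.118
~~~p = 1 − 0.118 = 0.882
~~~p <-> r = 1 − |0.882 − 0.241| = 1 − 0.641 = 0.359
(~~~p <-> r) <-> q = 1 − |0.359 − 0.547| = 1 − 0.188 = 0.812
~((~~~p <-> r) <-> q) = 1 − 0.812 = 0.188
~~((~~~p <-> r) <-> q) = 1 − 0.188 = 0.812
q -> r = min(1, 1 − 0.547 + 0.241) = min(1, 0.694) = 0.694
~~((~~~p <-> r) <-> q) <-> (q -> r) = 1 − |0.812 − 0.694| = 1 − 0.118 = 0.882
(~~((~~~p <-> r) <-> q) <-> (q -> r)) -> q = min(1, 1 − 0.882 + 0.547) = min(1, 0.665) = 0.665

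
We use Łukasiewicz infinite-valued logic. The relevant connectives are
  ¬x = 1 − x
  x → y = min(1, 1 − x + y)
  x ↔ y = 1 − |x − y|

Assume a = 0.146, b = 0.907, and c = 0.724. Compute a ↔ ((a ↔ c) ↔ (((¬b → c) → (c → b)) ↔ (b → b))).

0.724

a ↔ c = 1 − |0.146 − 0.724| = 1 − 0.578 = 0.422
¬b = 1 − 0.907 = 0.093
¬b → c = min(1, 1 − 0.093 + 0.724) = min(1, 1.631) = 1.000
c → b = min(1, 1 − 0.724 + 0.907) = min(1, 1.183) = 1.000
(¬b → c) → (c → b) = min(1, 1 − 1.000 + 1.000) = min(1, 1.000) = 1.000
b → b = min(1, 1 − 0.907 + 0.907) = min(1, 1.000) = 1.000
((¬b → c) → (c → b)) ↔ (b → b) = 1 − |1.000 − 1.000| = 1 − 0.000 = 1.000
(a ↔ c) ↔ (((¬b → c) → (c → b)) ↔ (b → b)) = 1 − |0.422 − 1.000| = 1 − 0.578 = 0.422
a ↔ ((a ↔ c) ↔ (((¬b → c) → (c → b)) ↔ (b → b))) = 1 − |0.146 − 0.422| = 1 − 0.276 = 0.724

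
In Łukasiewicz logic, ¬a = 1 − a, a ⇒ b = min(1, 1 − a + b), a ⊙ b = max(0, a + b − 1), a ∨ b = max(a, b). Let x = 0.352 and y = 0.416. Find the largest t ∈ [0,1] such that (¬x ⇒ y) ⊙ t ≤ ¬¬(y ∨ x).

¬x = 1 − 0.352 = 0.648
¬x ⇒ y = min(1, 1 − 0.648 + 0.416) = min(1, 0.768) = 0.768
So the left factor is ¬x ⇒ y = 0.768.
y ∨ x = max(0.416, 0.352) = 0.416
¬(y ∨ x) = 1 − 0.416 = 0.584
¬¬(y ∨ x) = 1 − 0.584 = 0.416
So the right-hand bound is ¬¬(y ∨ x) = 0.416.
The residuum of the Łukasiewicz t-norm gives the supremum: min(1, 1 − 0.768 + 0.416).
1 − 0.768 + 0.416 = 0.648, so t = min(1, 0.648) = 0.648.
Check: 0.768 ⊙ 0.648 = max(0, 0.416) = 0.416 ≤ 0.416.

0.648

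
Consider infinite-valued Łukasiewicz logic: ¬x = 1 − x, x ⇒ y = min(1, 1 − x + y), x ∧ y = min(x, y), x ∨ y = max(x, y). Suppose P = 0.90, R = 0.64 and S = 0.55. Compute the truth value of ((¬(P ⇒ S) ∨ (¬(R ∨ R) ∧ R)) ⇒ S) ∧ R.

0.64

P ⇒ S = min(1, 1 − 0.90 + 0.55) = min(1, 0.65) = 0.65
¬(P ⇒ S) = 1 − 0.65 = 0.35
R ∨ R = max(0.64, 0.64) = 0.64
¬(R ∨ R) = 1 − 0.64 = 0.36
¬(R ∨ R) ∧ R = min(0.36, 0.64) = 0.36
¬(P ⇒ S) ∨ (¬(R ∨ R) ∧ R) = max(0.35, 0.36) = 0.36
(¬(P ⇒ S) ∨ (¬(R ∨ R) ∧ R)) ⇒ S = min(1, 1 − 0.36 + 0.55) = min(1, 1.19) = 1.00
((¬(P ⇒ S) ∨ (¬(R ∨ R) ∧ R)) ⇒ S) ∧ R = min(1.00, 0.64) = 0.64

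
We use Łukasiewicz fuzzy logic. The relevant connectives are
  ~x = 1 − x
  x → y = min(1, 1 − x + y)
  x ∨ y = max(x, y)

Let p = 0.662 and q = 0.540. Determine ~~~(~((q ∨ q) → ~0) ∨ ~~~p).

0.662

q ∨ q = max(0.540, 0.540) = 0.540
~0 = 1 − 0.000 = 1.000
(q ∨ q) → ~0 = min(1, 1 − 0.540 + 1.000) = min(1, 1.460) = 1.000
~((q ∨ q) → ~0) = 1 − 1.000 = 0.000
~p = 1 − 0.662 = 0.338
~~p = 1 − 0.338 = 0.662
~~~p = 1 − 0.662 = 0.338
~((q ∨ q) → ~0) ∨ ~~~p = max(0.000, 0.338) = 0.338
~(~((q ∨ q) → ~0) ∨ ~~~p) = 1 − 0.338 = 0.662
~~(~((q ∨ q) → ~0) ∨ ~~~p) = 1 − 0.662 = 0.338
~~~(~((q ∨ q) → ~0) ∨ ~~~p) = 1 − 0.338 = 0.662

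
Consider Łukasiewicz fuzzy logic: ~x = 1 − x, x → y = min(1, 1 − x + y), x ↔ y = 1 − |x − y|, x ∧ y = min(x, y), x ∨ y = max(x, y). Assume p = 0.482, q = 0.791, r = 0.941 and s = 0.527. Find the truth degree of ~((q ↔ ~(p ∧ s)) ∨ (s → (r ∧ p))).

p ∧ s = min(0.482, 0.527) = 0.482
~(p ∧ s) = 1 − 0.482 = 0.518
q ↔ ~(p ∧ s) = 1 − |0.791 − 0.518| = 1 − 0.273 = 0.727
r ∧ p = min(0.941, 0.482) = 0.482
s → (r ∧ p) = min(1, 1 − 0.527 + 0.482) = min(1, 0.955) = 0.955
(q ↔ ~(p ∧ s)) ∨ (s → (r ∧ p)) = max(0.727, 0.955) = 0.955
~((q ↔ ~(p ∧ s)) ∨ (s → (r ∧ p))) = 1 − 0.955 = 0.045

0.045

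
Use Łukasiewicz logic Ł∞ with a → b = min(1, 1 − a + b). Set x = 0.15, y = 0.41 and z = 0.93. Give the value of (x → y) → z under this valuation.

0.93

x → y = min(1, 1 − 0.15 + 0.41) = min(1, 1.26) = 1.00
(x → y) → z = min(1, 1 − 1.00 + 0.93) = min(1, 0.93) = 0.93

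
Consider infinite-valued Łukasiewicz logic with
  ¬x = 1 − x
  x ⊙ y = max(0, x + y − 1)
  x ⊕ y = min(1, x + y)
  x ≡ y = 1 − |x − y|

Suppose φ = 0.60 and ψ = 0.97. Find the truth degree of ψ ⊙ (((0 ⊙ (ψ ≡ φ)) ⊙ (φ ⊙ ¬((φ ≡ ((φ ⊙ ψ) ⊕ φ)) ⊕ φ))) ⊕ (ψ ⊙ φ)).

0.54

ψ ≡ φ = 1 − |0.97 − 0.60| = 1 − 0.37 = 0.63
0 ⊙ (ψ ≡ φ) = max(0, 0.00 + 0.63 − 1) = max(0, -0.37) = 0.00
φ ⊙ ψ = max(0, 0.60 + 0.97 − 1) = max(0, 0.57) = 0.57
(φ ⊙ ψ) ⊕ φ = min(1, 0.57 + 0.60) = min(1, 1.17) = 1.00
φ ≡ ((φ ⊙ ψ) ⊕ φ) = 1 − |0.60 − 1.00| = 1 − 0.40 = 0.60
(φ ≡ ((φ ⊙ ψ) ⊕ φ)) ⊕ φ = min(1, 0.60 + 0.60) = min(1, 1.20) = 1.00
¬((φ ≡ ((φ ⊙ ψ) ⊕ φ)) ⊕ φ) = 1 − 1.00 = 0.00
φ ⊙ ¬((φ ≡ ((φ ⊙ ψ) ⊕ φ)) ⊕ φ) = max(0, 0.60 + 0.00 − 1) = max(0, -0.40) = 0.00
(0 ⊙ (ψ ≡ φ)) ⊙ (φ ⊙ ¬((φ ≡ ((φ ⊙ ψ) ⊕ φ)) ⊕ φ)) = max(0, 0.00 + 0.00 − 1) = max(0, -1.00) = 0.00
ψ ⊙ φ = max(0, 0.97 + 0.60 − 1) = max(0, 0.57) = 0.57
((0 ⊙ (ψ ≡ φ)) ⊙ (φ ⊙ ¬((φ ≡ ((φ ⊙ ψ) ⊕ φ)) ⊕ φ))) ⊕ (ψ ⊙ φ) = min(1, 0.00 + 0.57) = min(1, 0.57) = 0.57
ψ ⊙ (((0 ⊙ (ψ ≡ φ)) ⊙ (φ ⊙ ¬((φ ≡ ((φ ⊙ ψ) ⊕ φ)) ⊕ φ))) ⊕ (ψ ⊙ φ)) = max(0, 0.97 + 0.57 − 1) = max(0, 0.54) = 0.54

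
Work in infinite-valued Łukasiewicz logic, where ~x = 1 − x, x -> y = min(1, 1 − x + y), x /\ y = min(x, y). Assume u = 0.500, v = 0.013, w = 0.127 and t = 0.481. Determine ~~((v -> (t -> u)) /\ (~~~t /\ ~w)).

0.519

t -> u = min(1, 1 − 0.481 + 0.500) = min(1, 1.019) = 1.000
v -> (t -> u) = min(1, 1 − 0.013 + 1.000) = min(1, 1.987) = 1.000
~t = 1 − 0.481 = 0.519
~~t = 1 − 0.519 = 0.481
~~~t = 1 − 0.481 = 0.519
~w = 1 − 0.127 = 0.873
~~~t /\ ~w = min(0.519, 0.873) = 0.519
(v -> (t -> u)) /\ (~~~t /\ ~w) = min(1.000, 0.519) = 0.519
~((v -> (t -> u)) /\ (~~~t /\ ~w)) = 1 − 0.519 = 0.481
~~((v -> (t -> u)) /\ (~~~t /\ ~w)) = 1 − 0.481 = 0.519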